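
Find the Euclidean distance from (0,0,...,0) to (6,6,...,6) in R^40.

Diagonal = √40 · 6 ≈ 37.9473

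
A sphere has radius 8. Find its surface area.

|∂B_3(8)| = 4πr² = 4π·(8)² ≈ 804.248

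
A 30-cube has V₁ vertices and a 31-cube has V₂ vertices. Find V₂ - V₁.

V₁ = 2^30 = 1073741824. V₂ = 2^31 = 2147483648. V₂ - V₁ = 1073741824.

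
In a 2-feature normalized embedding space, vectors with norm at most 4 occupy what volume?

V_2(4) = π^(2/2) · (4)^2 / Γ(2/2 + 1) = 16·π ≈ 50.2655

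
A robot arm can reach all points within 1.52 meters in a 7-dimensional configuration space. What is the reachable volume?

Volume = π^{7/2}·(1.52)^7/Γ(9/2) ≈ 88.5697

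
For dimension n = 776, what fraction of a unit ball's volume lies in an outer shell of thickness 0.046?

1 - (1-0.046)^776 ≈ 1 - 1.348e-16 ≈ (100 - 1.11e-14)%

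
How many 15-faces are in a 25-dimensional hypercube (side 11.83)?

f_15(25-cube) = (25 choose 15) · 2^10 = 3347210240.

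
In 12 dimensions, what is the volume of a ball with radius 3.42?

Volume = π^{12/2}·(3.42)^12/Γ(7) ≈ 3.41885e+06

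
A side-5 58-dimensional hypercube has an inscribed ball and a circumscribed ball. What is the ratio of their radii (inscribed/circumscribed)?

For an n-cube of any side s, the inradius is s/2 and the circumradius is s√n/2, so the ratio is 1/√58 ≈ 0.131306.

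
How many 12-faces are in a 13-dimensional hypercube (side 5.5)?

An n-cube has C(n,k)·2^(n-k) k-faces. Here C(13,12)·2^1 = 13·2 = 26.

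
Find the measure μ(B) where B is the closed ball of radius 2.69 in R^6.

V_6(2.69) = π^(6/2) · (2.69)^6 / Γ(6/2 + 1) ≈ 1958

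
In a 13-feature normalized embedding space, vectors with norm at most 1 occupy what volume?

Volume = π^{13/2}·(1)^13/Γ(15/2) = 128·π^6/135135 ≈ 0.910629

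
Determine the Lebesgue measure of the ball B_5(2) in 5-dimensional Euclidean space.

V = 256·π^2/15 ≈ 168.441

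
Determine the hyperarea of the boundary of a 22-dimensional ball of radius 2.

The surface area of an n-ball is 2π^(n/2) r^(n-1) / Γ(n/2). For n=22, r=2: 16384·π^11/14175 ≈ 340052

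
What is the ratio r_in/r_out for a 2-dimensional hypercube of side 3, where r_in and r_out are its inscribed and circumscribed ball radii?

r_in = 3/2 (half the side); r_out = 3√2/2 (half the diagonal). Ratio = 1/√2 ≈ 0.707107.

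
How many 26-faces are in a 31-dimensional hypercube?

Number of 26-faces = C(31,26) · 2^(31-26) = 169911 · 32 = 5437152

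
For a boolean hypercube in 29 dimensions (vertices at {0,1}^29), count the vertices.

An n-cube has 2^n vertices; for n = 29 that is 2^29 = 536870912.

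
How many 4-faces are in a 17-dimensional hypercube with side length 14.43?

Number of 4-faces = C(17,4) · 2^(17-4) = 2380 · 8192 = 19496960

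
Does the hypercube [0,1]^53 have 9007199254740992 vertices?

True. The 53-cube has 2^53 = 9007199254740992 vertices.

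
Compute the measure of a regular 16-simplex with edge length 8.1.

Volume = 8.1^16 · √(17/2^16) / 16! ≈ 0.264317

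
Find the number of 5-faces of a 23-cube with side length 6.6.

f_5(23-cube) = (23 choose 5) · 2^18 = 8820883456.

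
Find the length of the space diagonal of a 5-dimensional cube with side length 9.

Diagonal = √5 · 9 ≈ 20.1246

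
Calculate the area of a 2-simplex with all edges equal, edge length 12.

Area = (√3/4) · 12² = 62.3538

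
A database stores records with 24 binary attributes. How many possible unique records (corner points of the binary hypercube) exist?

Number of vertices = 2^24 = 16777216.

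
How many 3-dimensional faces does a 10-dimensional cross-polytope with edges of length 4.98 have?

An n-cross-polytope has 2^(k+1)·C(n,k+1) k-faces. Here 2^4·C(10,4) = 16·210 = 3360.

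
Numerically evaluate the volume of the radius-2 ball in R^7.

V_7(2) = π^(7/2) · (2)^7 / Γ(7/2 + 1) = 2048·π^3/105 ≈ 604.77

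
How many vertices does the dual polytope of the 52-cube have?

The vertices are ±e_1, ..., ±e_52, so there are 2·52 = 104.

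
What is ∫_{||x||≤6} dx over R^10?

V = 2519424·π^5/5 ≈ 1.54199e+08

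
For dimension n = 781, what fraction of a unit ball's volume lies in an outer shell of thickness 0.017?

1 - (1-0.017)^781 ≈ 0.9999984714 ≈ 99.999847%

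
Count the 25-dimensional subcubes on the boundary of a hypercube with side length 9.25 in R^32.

Number of 25-faces = C(32,25) · 2^(32-25) = 3365856 · 128 = 430829568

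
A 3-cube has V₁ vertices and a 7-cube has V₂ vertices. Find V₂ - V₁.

V₁ = 2^3 = 8. V₂ = 2^7 = 128. V₂ - V₁ = 120.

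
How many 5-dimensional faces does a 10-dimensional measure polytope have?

Number of 5-faces = C(10,5) · 2^(10-5) = 252 · 32 = 8064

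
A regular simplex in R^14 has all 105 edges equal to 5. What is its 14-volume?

V_14 = √(15) · 5^14 / (14! · 2^(14/2)) ≈ 0.0021184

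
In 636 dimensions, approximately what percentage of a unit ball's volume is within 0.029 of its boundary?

1 - (1-0.029)^636 ≈ 0.9999999926 ≈ 99.999999%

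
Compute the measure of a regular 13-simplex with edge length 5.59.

V = (5.59^13 / 13!) · √((13+1) / 2^13) ≈ 0.0345495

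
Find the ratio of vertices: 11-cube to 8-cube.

The 11-cube has 2^11 = 2048 vertices. The 8-cube has 2^8 = 256 vertices. Ratio: 2048/256 = 8.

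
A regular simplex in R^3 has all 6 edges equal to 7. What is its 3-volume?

Volume = (√2/12) · 7³ = 40.4229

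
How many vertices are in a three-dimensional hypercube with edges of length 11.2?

Number of 0-faces = C(3,0) · 2^(3-0) = 1 · 8 = 8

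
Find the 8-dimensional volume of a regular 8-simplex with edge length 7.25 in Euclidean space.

Volume = 7.25^8 · √(9/2^8) / 8! ≈ 35.4964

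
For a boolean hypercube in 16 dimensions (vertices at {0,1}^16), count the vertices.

Each vertex is a binary string of length 16, so there are 2^16 = 65536.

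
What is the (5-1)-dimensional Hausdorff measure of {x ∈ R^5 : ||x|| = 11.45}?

|∂B_5(11.45)| ≈ 452366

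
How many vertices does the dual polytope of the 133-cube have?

An n-cross-polytope has 2n vertices; here n = 133, giving 266.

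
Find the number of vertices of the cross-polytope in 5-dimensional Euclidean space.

Each 0-face is the convex hull of 1 vertex, one chosen as ±e_i from each of 1 distinct axis: 2^1·C(5,1) = 10.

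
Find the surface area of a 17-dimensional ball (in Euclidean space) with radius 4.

|∂B_17(4)| = 2199023255552·π^8/2027025 ≈ 1.02937e+10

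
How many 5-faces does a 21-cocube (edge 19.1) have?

Number of 5-faces = 2^(5+1) · C(21,5+1) = 64 · 54264 = 3472896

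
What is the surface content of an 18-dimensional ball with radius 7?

S = n·V_n(r)/r = 18·V_18(7)/7 (volume-to-surface relation), giving 33232930569601·π^9/2880 ≈ 3.43974e+14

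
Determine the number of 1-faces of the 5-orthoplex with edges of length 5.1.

An n-cross-polytope has 2^(k+1)·C(n,k+1) k-faces. Here 2^2·C(5,2) = 4·10 = 40.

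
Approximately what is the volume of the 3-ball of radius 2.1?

Volume = π^{3/2}·(2.1)^3/Γ(5/2) ≈ 38.7924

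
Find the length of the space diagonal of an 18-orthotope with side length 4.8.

The space diagonal of an n-cube of side s is s√n. Here 4.8·√18 ≈ 20.3647.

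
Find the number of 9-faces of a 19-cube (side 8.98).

Number of 9-faces = C(19,9) · 2^(19-9) = 92378 · 1024 = 94595072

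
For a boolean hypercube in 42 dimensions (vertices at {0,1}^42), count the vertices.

An n-cube has 2^n vertices; for n = 42 that is 2^42 = 4398046511104.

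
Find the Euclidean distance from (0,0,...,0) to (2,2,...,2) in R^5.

||(2,2,...,2)|| = √(5)·2 ≈ 4.47214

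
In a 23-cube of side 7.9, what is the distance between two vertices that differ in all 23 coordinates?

The space diagonal of an n-cube of side s is s√n. Here 7.9·√23 ≈ 37.8871.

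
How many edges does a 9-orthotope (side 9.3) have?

An n-cube has n·2^(n-1) edges. With n = 9: 9·256 = 2304.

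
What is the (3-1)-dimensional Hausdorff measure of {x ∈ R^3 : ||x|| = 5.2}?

The surface area of an n-ball is 2π^(n/2) r^(n-1) / Γ(n/2). For n=3, r=5.2: 4πr² = 4π·(5.2)² ≈ 339.795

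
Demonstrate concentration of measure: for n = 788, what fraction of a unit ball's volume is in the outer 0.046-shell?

1 - (1-0.046)^788 ≈ 1 - 7.658e-17 ≈ (100 - 1.11e-14)%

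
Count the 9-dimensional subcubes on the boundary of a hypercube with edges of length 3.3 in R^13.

Choose 9 of 13 axes to span the face (C(13,9) = 715 ways), then fix each of the remaining 4 coordinates at one of its two extreme values (2^4 = 16 ways): 715·16 = 11440.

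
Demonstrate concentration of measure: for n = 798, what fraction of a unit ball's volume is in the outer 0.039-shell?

1 - (1-0.039)^798 ≈ 1 - 1.634e-14 ≈ (100 - 1.63e-12)%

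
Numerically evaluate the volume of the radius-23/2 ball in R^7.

V_7(23/2) = π^(7/2) · (23/2)^7 / Γ(7/2 + 1) = 3404825447·π^3/840 ≈ 1.2568e+08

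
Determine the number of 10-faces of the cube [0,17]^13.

An n-cube has C(n,k)·2^(n-k) k-faces. Here C(13,10)·2^3 = 286·8 = 2288.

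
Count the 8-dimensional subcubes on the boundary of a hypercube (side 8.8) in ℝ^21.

Number of 8-faces = C(21,8) · 2^(21-8) = 203490 · 8192 = 1666990080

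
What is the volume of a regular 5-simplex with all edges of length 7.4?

For a regular n-simplex with edge a, V = (a^n / n!)·√((n+1)/2^n). With a=7.4, n=5: V ≈ 80.0715.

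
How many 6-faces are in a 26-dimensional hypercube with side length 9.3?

f_6(26-cube) = (26 choose 6) · 2^20 = 241413652480.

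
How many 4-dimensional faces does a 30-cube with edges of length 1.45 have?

An n-cube has C(n,k)·2^(n-k) k-faces. Here C(30,4)·2^26 = 27405·67108864 = 1839118417920.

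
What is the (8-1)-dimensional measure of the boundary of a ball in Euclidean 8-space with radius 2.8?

S = n·V_n(r)/r = 8·V_8(2.8)/2.8 (volume-to-surface relation), giving 43811.1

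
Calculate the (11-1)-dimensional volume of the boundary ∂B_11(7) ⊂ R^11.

|∂B_11(7)| = 2582630848·π^5/135 ≈ 5.85434e+09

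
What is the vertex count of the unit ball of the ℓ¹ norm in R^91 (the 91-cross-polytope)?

The 91-dimensional cross-polytope has 2n = 2·91 = 182 vertices.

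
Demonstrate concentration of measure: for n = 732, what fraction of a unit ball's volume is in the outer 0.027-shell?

1 - (1-0.027)^732 ≈ 0.999999998 ≈ (100 - 1.99e-07)%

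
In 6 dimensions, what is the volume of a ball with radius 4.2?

Volume = π^{6/2}·(4.2)^6/Γ(4) ≈ 28365.7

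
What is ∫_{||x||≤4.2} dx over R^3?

The n-ball volume is π^(n/2)·r^n/Γ(n/2+1). With n=3, r=4.2: V ≈ 310.339.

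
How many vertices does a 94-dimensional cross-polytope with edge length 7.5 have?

An n-cross-polytope has 2n vertices; here n = 94, giving 188.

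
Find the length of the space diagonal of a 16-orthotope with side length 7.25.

Diagonal = √16 · 7.25 = 29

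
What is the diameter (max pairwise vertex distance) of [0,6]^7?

d = √(6² + 6² + ... + 6²) [7 terms] = √(7·6²) = 6√7 ≈ 15.8745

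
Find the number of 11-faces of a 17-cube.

An n-cube has C(n,k)·2^(n-k) k-faces. Here C(17,11)·2^6 = 12376·64 = 792064.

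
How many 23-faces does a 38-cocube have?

Number of 23-faces = 2^(23+1) · C(38,23+1) = 16777216 · 9669554100 = 162228197759385600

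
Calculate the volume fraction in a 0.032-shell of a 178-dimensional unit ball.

1 - (1-0.032)^178 ≈ 0.996939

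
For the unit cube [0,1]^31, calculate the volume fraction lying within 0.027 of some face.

1 - (1 - 2·0.027)^31 = 1 - 0.946^31 ≈ 0.821094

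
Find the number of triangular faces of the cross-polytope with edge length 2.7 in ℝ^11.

An n-cross-polytope has 2^(k+1)·C(n,k+1) k-faces. Here 2^3·C(11,3) = 8·165 = 1320.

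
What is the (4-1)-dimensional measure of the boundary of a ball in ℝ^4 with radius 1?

|∂B_4(1)| = 2·π^2 ≈ 19.7392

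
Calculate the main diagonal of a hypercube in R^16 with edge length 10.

d = √(10² + 10² + ... + 10²) [16 terms] = √(16·10²) = 10√16 = 40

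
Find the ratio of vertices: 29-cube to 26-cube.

The 29-cube has 2^29 = 536870912 vertices. The 26-cube has 2^26 = 67108864 vertices. Ratio: 536870912/67108864 = 8.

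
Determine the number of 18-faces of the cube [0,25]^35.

Choose 18 of 35 axes to span the face (C(35,18) = 4537567650 ways), then fix each of the remaining 17 coordinates at one of its two extreme values (2^17 = 131072 ways): 4537567650·131072 = 594748067020800.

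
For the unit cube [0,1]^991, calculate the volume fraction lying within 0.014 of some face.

Shell fraction = 1 - (1-0.028)^991 ≈ 1 - 5.988e-13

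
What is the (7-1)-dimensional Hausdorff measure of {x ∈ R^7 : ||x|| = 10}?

S = n·V_n(r)/r = 7·V_7(10)/10 (volume-to-surface relation), giving 3200000·π^3/3 ≈ 3.30734e+07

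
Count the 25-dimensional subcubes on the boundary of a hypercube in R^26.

f_25(26-cube) = (26 choose 25) · 2^1 = 52.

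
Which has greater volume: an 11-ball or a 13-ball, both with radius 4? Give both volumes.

V_11(4) ≈ 7.9025e+06. V_13(4) ≈ 6.11113e+07. The 13-ball is larger.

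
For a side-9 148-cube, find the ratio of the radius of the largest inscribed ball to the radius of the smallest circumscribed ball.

Ratio = (s/2)/(s√148/2) = 148^(-1/2) ≈ 0.0821995.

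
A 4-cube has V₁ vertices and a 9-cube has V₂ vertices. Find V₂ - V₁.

V₁ = 2^4 = 16. V₂ = 2^9 = 512. V₂ - V₁ = 496.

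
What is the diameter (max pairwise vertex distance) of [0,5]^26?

The space diagonal of an n-cube of side s is s√n. Here 5·√26 ≈ 25.4951.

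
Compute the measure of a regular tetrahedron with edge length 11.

Volume = (√2/12) · 11³ = 156.86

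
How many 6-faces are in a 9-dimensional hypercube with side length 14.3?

An n-cube has C(n,k)·2^(n-k) k-faces. Here C(9,6)·2^3 = 84·8 = 672.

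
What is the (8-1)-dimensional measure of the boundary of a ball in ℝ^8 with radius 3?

|∂B_8(3)| = 729·π^4 ≈ 71011.2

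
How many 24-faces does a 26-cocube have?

Number of 24-faces = 2^(24+1) · C(26,24+1) = 33554432 · 26 = 872415232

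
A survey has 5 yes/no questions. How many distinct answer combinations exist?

An n-cube has 2^n vertices; for n = 5 that is 2^5 = 32.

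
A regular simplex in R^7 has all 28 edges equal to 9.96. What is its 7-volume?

V = (9.96^7 / 7!) · √((7+1) / 2^7) ≈ 482.308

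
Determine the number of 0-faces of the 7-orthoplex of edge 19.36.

Number of 0-faces = 2^(0+1) · C(7,0+1) = 2 · 7 = 14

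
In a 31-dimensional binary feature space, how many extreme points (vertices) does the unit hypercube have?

The 31-cube has 2^31 = 2147483648 vertices.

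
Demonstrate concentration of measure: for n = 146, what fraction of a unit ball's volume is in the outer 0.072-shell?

1 - (1-0.072)^146 ≈ 0.999982 ≈ 99.998172%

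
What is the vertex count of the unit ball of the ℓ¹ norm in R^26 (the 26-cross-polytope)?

An n-cross-polytope has 2n vertices; here n = 26, giving 52.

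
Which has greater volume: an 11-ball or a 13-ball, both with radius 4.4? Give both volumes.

V_11(4.4) ≈ 2.25468e+07. V_13(4.4) ≈ 2.10973e+08. The 13-ball is larger.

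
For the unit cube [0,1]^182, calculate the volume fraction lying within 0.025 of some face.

Shell fraction = 1 - (1-0.05)^182 ≈ 0.999912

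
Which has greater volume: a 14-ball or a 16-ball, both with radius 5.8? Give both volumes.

V_14(5.8) ≈ 2.92153e+10. V_16(5.8) ≈ 3.85946e+11. The 16-ball is larger.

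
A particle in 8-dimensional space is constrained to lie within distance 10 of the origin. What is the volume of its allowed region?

V_8(10) = π^(8/2) · (10)^8 / Γ(8/2 + 1) = 12500000·π^4/3 ≈ 4.05871e+08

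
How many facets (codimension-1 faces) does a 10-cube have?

An n-cube has C(n,k)·2^(n-k) k-faces. Here C(10,9)·2^1 = 10·2 = 20.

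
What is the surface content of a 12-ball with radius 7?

|∂B_12(7)| = 1977326743·π^6/60 ≈ 3.1683e+10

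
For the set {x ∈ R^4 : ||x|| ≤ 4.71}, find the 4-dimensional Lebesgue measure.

V_4(4.71) = π^(4/2) · (4.71)^4 / Γ(4/2 + 1) ≈ 2428.59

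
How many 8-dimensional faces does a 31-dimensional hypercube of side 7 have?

f_8(31-cube) = (31 choose 8) · 2^23 = 66175421644800.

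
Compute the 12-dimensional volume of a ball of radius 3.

The n-ball volume is π^(n/2)·r^n/Γ(n/2+1). With n=12, r=3: V = 59049·π^6/80 ≈ 709613.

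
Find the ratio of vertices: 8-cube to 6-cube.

The 8-cube has 2^8 = 256 vertices. The 6-cube has 2^6 = 64 vertices. Ratio: 256/64 = 4.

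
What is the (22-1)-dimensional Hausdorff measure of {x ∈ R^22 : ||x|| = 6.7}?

|∂B_22(6.7)| ≈ 3.60983e+16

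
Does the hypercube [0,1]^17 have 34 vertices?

False. The 17-cube has 2^17 = 131072 vertices.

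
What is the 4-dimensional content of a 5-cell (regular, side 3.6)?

V = (3.6^4 / 4!) · √((4+1) / 2^4) ≈ 3.91222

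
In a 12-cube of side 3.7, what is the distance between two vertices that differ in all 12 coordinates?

The space diagonal of an n-cube of side s is s√n. Here 3.7·√12 ≈ 12.8172.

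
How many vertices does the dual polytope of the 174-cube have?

The vertices are ±e_1, ..., ±e_174, so there are 2·174 = 348.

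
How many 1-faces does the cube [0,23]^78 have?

Each of the 2^78 = 302231454903657293676544 vertices has degree 78; total edges = 78·2^78/2 = 11787026741242634453385216.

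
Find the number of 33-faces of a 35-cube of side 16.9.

Number of 33-faces = C(35,33) · 2^(35-33) = 595 · 4 = 2380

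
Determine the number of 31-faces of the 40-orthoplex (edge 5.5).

Number of 31-faces = 2^(31+1) · C(40,31+1) = 4294967296 · 76904685 = 330303106984181760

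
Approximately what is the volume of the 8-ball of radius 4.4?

Volume = π^{8/2}·(4.4)^8/Γ(5) ≈ 570177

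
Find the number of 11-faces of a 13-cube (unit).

An n-cube has C(n,k)·2^(n-k) k-faces. Here C(13,11)·2^2 = 78·4 = 312.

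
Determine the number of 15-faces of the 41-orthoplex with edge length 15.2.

f_15(41-orthoplex) = 2^16 · (41 choose 16) = 6755283547324416.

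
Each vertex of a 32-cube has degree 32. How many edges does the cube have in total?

Number of 1-faces = C(32,1)·2^(32-1) = 32·2147483648 = 68719476736.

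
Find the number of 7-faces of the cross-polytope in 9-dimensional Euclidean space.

f_7(9-orthoplex) = 2^8 · (9 choose 8) = 2304.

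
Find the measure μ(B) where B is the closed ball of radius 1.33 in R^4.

The n-ball volume is π^(n/2)·r^n/Γ(n/2+1). With n=4, r=1.33: V ≈ 15.441.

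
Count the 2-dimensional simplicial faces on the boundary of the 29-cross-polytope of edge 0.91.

An n-cross-polytope has 2^(k+1)·C(n,k+1) k-faces. Here 2^3·C(29,3) = 8·3654 = 29232.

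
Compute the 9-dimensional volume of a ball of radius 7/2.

V = 5764801·π^4/2160 ≈ 259974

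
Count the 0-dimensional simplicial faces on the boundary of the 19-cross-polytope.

Each 0-face is the convex hull of 1 vertex, one chosen as ±e_i from each of 1 distinct axis: 2^1·C(19,1) = 38.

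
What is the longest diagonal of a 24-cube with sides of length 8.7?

The space diagonal of an n-cube of side s is s√n. Here 8.7·√24 ≈ 42.6211.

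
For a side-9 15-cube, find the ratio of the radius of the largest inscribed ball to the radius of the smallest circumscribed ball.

r_in / r_out = (9/2) / (9√15/2) = 1/√15 ≈ 0.258199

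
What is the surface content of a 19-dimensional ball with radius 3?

S = n·V_n(r)/r = 19·V_19(3)/3 (volume-to-surface relation), giving 4897760256·π^9/425425 ≈ 3.43181e+08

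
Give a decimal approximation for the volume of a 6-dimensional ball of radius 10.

V = 500000·π^3/3 ≈ 5.16771e+06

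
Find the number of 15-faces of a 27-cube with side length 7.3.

f_15(27-cube) = (27 choose 15) · 2^12 = 71204290560.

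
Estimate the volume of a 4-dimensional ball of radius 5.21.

The n-ball volume is π^(n/2)·r^n/Γ(n/2+1). With n=4, r=5.21: V ≈ 3635.97.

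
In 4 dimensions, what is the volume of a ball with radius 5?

V = 625·π^2/2 ≈ 3084.25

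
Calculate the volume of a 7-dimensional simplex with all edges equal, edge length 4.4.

V_7 = √(8) · 4.4^7 / (7! · 2^(7/2)) ≈ 1.58372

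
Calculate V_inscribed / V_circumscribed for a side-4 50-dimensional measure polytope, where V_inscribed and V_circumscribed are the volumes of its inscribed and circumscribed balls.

Volume scales as r^n, and r_in/r_out = 1/√50, giving (1/√50)^50 ≈ 3.35544e-43.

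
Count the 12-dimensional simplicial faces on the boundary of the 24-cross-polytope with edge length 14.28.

f_12(24-orthoplex) = 2^13 · (24 choose 13) = 20448411648.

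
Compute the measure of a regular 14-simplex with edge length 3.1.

V_14 = √(15) · 3.1^14 / (14! · 2^(14/2)) ≈ 2.62719e-06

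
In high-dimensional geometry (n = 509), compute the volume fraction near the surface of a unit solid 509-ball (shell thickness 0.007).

1 - (1-0.007)^509 ≈ 0.971999 ≈ 97.20%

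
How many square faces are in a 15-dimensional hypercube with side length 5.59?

An n-cube has C(n,k)·2^(n-k) k-faces. Here C(15,2)·2^13 = 105·8192 = 860160.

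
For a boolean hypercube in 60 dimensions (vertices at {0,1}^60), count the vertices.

Number of vertices = 2^60 = 1152921504606846976.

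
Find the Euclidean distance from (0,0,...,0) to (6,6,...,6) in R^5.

The space diagonal of an n-cube of side s is s√n. Here 6·√5 ≈ 13.4164.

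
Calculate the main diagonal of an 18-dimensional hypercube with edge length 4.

The space diagonal of an n-cube of side s is s√n. Here 4·√18 ≈ 16.9706.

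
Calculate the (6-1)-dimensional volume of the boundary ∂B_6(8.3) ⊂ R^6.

S = n·V_n(r)/r = 6·V_6(8.3)/8.3 (volume-to-surface relation), giving 1.22135e+06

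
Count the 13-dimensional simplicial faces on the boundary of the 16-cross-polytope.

Number of 13-faces = 2^(13+1) · C(16,13+1) = 16384 · 120 = 1966080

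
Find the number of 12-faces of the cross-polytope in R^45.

Number of 12-faces = 2^(12+1) · C(45,12+1) = 8192 · 73006209045 = 598066864496640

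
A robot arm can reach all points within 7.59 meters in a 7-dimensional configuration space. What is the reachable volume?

Volume = π^{7/2}·(7.59)^7/Γ(9/2) ≈ 6.85603e+06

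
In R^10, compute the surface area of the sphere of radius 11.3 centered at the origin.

The surface area of an n-ball is 2π^(n/2) r^(n-1) / Γ(n/2). For n=10, r=11.3: 7.6608e+10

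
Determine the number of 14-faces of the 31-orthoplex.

An n-cross-polytope has 2^(k+1)·C(n,k+1) k-faces. Here 2^15·C(31,15) = 32768·300540195 = 9848101109760.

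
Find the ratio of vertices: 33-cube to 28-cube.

The 33-cube has 2^33 = 8589934592 vertices. The 28-cube has 2^28 = 268435456 vertices. Ratio: 8589934592/268435456 = 32.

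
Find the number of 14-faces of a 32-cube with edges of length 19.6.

Number of 14-faces = C(32,14) · 2^(32-14) = 471435600 · 262144 = 123584013926400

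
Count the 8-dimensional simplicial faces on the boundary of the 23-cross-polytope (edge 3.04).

Number of 8-faces = 2^(8+1) · C(23,8+1) = 512 · 817190 = 418401280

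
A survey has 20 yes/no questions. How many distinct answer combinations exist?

Number of vertices = 2^20 = 1048576.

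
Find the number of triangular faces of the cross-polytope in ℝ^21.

Number of 2-faces = 2^(2+1) · C(21,2+1) = 8 · 1330 = 10640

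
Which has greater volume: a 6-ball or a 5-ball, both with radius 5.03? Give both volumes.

V_6(5.03) ≈ 83696.3. V_5(5.03) ≈ 16948.8. The 6-ball is larger.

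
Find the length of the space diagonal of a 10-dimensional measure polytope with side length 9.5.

Diagonal = √10 · 9.5 ≈ 30.0416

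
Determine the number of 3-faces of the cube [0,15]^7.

An n-cube has C(n,k)·2^(n-k) k-faces. Here C(7,3)·2^4 = 35·16 = 560.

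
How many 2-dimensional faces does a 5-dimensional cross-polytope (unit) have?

An n-cross-polytope has 2^(k+1)·C(n,k+1) k-faces. Here 2^3·C(5,3) = 8·10 = 80.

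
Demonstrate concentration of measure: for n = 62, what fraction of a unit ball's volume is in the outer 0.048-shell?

1 - (1-0.048)^62 ≈ 0.952631 ≈ 95.26%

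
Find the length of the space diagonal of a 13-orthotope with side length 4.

The space diagonal of an n-cube of side s is s√n. Here 4·√13 ≈ 14.4222.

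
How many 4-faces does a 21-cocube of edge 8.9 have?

f_4(21-orthoplex) = 2^5 · (21 choose 5) = 651168.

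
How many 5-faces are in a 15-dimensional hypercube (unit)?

Number of 5-faces = C(15,5) · 2^(15-5) = 3003 · 1024 = 3075072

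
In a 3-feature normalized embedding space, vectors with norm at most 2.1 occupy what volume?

Volume = π^{3/2}·(2.1)^3/Γ(5/2) ≈ 38.7924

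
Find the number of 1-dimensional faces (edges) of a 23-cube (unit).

Number of 1-faces = C(23,1)·2^(23-1) = 23·4194304 = 96468992.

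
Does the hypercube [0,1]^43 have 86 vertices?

False. The 43-cube has 2^43 = 8796093022208 vertices.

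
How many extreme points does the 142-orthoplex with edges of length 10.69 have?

The vertices are ±e_1, ..., ±e_142, so there are 2·142 = 284.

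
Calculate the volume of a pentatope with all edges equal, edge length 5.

Volume = 5^4 · √(5/2^4) / 4! ≈ 14.5577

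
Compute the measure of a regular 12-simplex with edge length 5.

Volume = 5^12 · √(13/2^12) / 12! ≈ 0.0287141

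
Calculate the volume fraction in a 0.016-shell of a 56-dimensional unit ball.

V(inner)/V(outer) = ((1-0.016)/1)^56 ≈ 0.4053, so the shell fraction is 0.594748.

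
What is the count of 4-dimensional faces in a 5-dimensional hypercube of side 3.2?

Number of 4-faces = C(5,4) · 2^(5-4) = 5 · 2 = 10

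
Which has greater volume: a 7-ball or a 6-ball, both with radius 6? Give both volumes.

V_7(6) ≈ 1.32263e+06. V_6(6) ≈ 241105. The 7-ball is larger.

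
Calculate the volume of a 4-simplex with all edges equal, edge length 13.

V_4 = √(5) · 13^4 / (4! · 2^(4/2)) ≈ 665.254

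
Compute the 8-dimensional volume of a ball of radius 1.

V_8(1) = π^(8/2) · (1)^8 / Γ(8/2 + 1) = π^4/24 ≈ 4.05871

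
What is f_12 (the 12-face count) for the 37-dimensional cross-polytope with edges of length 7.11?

An n-cross-polytope has 2^(k+1)·C(n,k+1) k-faces. Here 2^13·C(37,13) = 8192·3562467300 = 29183732121600.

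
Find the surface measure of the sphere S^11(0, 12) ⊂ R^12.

|∂B_12(12)| = 61917364224·π^6/5 ≈ 1.19053e+13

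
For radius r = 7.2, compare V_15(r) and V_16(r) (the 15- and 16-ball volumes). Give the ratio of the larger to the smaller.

V_15(7.2) ≈ 2.76323e+12, V_16(7.2) ≈ 1.22743e+13. The 16-ball is larger by a factor of 4.442.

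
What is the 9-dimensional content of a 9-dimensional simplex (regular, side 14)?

V = (14^9 / 9!) · √((9+1) / 2^9) ≈ 7957.09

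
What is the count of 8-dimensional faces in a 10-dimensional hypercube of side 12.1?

An n-cube has C(n,k)·2^(n-k) k-faces. Here C(10,8)·2^2 = 45·4 = 180.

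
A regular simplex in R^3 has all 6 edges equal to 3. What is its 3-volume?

Volume = (√2/12) · 3³ = 3.18198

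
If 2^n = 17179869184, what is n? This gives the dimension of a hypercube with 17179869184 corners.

Since 2^n = 17179869184, we have n = 34.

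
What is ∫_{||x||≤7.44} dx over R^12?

Volume = π^{12/2}·(7.44)^12/Γ(7) ≈ 3.84098e+10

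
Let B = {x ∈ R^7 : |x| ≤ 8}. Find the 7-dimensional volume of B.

The n-ball volume is π^(n/2)·r^n/Γ(n/2+1). With n=7, r=8: V = 33554432·π^3/105 ≈ 9.90855e+06.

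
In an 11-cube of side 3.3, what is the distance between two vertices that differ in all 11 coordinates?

The space diagonal of an n-cube of side s is s√n. Here 3.3·√11 ≈ 10.9449.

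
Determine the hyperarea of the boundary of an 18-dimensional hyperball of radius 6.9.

S_18(6.9) = 2·π^(18/2)·(6.9)^17 / Γ(18/2) ≈ 2.69335e+14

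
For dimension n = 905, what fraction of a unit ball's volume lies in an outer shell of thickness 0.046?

1 - (1-0.046)^905 ≈ 1 - 3.099e-19 ≈ 100.000000%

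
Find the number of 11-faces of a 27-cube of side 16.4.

f_11(27-cube) = (27 choose 11) · 2^16 = 854451486720.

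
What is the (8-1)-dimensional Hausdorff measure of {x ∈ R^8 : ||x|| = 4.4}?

S_8(4.4) = 2·π^(8/2)·(4.4)^7 / Γ(8/2) ≈ 1.03669e+06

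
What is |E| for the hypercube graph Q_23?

Number of 1-faces = C(23,1)·2^(23-1) = 23·4194304 = 96468992.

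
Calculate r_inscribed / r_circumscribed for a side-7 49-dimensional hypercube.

r_in / r_out = (7/2) / (7√49/2) = 1/√49 ≈ 0.142857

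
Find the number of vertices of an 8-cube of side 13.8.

An n-cube has 2^n vertices; for n = 8 that is 2^8 = 256.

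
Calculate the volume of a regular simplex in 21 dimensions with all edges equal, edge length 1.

Volume = 1^21 · √(22/2^21) / 21! ≈ 6.33946e-23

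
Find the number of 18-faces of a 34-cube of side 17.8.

f_18(34-cube) = (34 choose 18) · 2^16 = 144438816276480.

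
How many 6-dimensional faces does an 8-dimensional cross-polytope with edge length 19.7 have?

Each 6-face is the convex hull of 7 vertices, one chosen as ±e_i from each of 7 distinct axes: 2^7·C(8,7) = 1024.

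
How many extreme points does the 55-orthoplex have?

The vertices are ±e_1, ..., ±e_55, so there are 2·55 = 110.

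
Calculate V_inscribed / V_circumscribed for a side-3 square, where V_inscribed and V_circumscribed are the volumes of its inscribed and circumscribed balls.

V_in/V_out = n^(-n/2) = 2^(-2/2) ≈ 0.5.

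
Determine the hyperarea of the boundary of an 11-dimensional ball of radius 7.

The surface area of an n-ball is 2π^(n/2) r^(n-1) / Γ(n/2). For n=11, r=7: 2582630848·π^5/135 ≈ 5.85434e+09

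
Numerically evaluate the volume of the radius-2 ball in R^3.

V = 32·π/3 ≈ 33.5103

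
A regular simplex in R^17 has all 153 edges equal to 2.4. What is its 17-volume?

For a regular n-simplex with edge a, V = (a^n / n!)·√((n+1)/2^n). With a=2.4, n=17: V ≈ 9.58085e-11.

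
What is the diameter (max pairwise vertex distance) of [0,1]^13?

Diagonal = √13 · 1 ≈ 3.60555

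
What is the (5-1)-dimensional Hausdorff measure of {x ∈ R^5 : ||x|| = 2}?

S_5(2) = 2·π^(5/2)·(2)^4 / Γ(5/2) = 128·π^2/3 ≈ 421.103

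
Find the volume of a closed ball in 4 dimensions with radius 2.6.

V_4(2.6) = π^(4/2) · (2.6)^4 / Γ(4/2 + 1) ≈ 225.509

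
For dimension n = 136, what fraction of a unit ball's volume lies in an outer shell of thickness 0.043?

1 - (1-0.043)^136 ≈ 0.997465 ≈ 99.75%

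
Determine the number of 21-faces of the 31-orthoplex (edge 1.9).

Each 21-face is the convex hull of 22 vertices, one chosen as ±e_i from each of 22 distinct axes: 2^22·C(31,22) = 84557483212800.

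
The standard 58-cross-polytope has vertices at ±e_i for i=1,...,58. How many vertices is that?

An n-cross-polytope has 2n vertices; here n = 58, giving 116.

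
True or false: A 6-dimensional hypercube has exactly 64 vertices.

True. The 6-cube has 2^6 = 64 vertices.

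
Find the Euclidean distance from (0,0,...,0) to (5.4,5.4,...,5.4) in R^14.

||(5.4,5.4,...,5.4)|| = √(14)·5.4 ≈ 20.2049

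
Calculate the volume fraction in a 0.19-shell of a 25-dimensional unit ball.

1 - (1-0.19)^25 ≈ 0.994846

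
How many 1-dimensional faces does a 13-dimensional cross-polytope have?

f_1(13-orthoplex) = 2^2 · (13 choose 2) = 312.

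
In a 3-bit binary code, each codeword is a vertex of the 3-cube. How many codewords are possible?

Number of vertices = 2^3 = 8.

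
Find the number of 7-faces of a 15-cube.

f_7(15-cube) = (15 choose 7) · 2^8 = 1647360.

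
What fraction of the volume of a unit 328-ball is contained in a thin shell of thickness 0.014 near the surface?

Shell fraction = 1 - (1-0.014)^328 ≈ 0.990191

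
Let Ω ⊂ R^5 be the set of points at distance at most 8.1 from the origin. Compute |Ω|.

V_5(8.1) = π^(5/2) · (8.1)^5 / Γ(5/2 + 1) ≈ 183537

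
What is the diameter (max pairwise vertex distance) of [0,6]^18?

Diagonal = √18 · 6 ≈ 25.4558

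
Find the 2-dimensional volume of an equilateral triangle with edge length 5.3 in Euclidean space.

Area = (√3/4) · 5.3² = 12.1633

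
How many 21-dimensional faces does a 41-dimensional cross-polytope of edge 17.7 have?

f_21(41-orthoplex) = 2^22 · (41 choose 22) = 1026189616270540800.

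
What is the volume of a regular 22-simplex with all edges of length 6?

Volume = 6^22 · √(23/2^22) / 22! ≈ 2.74217e-07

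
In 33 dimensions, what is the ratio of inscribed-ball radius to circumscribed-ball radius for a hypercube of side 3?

r_in = 3/2 (half the side); r_out = 3√33/2 (half the diagonal). Ratio = 1/√33 ≈ 0.174078.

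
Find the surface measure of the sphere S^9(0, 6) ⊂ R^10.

|∂B_10(6)| = 839808·π^5 ≈ 2.56998e+08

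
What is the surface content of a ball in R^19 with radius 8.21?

|∂B_19(8.21)| ≈ 2.544e+16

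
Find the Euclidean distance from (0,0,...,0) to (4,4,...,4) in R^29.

Diagonal = √29 · 4 ≈ 21.5407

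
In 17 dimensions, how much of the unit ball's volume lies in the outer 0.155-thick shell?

1 - (1-0.155)^17 ≈ 0.942909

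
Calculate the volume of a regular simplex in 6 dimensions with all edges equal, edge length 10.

V = (10^6 / 6!) · √((6+1) / 2^6) ≈ 459.332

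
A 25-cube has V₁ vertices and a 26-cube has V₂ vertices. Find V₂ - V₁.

V₁ = 2^25 = 33554432. V₂ = 2^26 = 67108864. V₂ - V₁ = 33554432.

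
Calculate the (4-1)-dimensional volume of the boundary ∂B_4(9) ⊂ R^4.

|∂B_4(9)| = 1458·π^2 ≈ 14389.9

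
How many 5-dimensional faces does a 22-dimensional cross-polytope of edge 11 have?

An n-cross-polytope has 2^(k+1)·C(n,k+1) k-faces. Here 2^6·C(22,6) = 64·74613 = 4775232.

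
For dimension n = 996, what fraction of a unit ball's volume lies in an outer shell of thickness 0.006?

1 - (1-0.006)^996 ≈ 0.997506 ≈ 99.75%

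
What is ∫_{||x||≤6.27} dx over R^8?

Volume = π^{8/2}·(6.27)^8/Γ(5) ≈ 9.69457e+06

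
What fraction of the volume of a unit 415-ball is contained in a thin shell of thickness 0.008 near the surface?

V(inner)/V(outer) = ((1-0.008)/1)^415 ≈ 0.03567, so the shell fraction is 0.964327.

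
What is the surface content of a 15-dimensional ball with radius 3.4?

S = n·V_n(r)/r = 15·V_15(3.4)/3.4 (volume-to-surface relation), giving 1.57843e+08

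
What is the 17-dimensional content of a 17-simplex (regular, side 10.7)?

Volume = 10.7^17 · √(18/2^17) / 17! ≈ 10.4073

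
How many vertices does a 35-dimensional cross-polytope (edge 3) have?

The 35-dimensional cross-polytope has 2n = 2·35 = 70 vertices.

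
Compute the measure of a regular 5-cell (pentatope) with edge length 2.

V = (2^4 / 4!) · √((4+1) / 2^4) ≈ 0.372678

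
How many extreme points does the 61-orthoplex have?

The 61-dimensional cross-polytope has 2n = 2·61 = 122 vertices.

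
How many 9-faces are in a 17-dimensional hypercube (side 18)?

An n-cube has C(n,k)·2^(n-k) k-faces. Here C(17,9)·2^8 = 24310·256 = 6223360.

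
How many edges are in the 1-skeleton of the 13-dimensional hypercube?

Number of 1-faces = C(13,1)·2^(13-1) = 13·4096 = 53248.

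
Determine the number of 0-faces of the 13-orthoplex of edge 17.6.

f_0(13-orthoplex) = 2^1 · (13 choose 1) = 26.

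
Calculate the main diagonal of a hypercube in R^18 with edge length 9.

||(9,9,...,9)|| = √(18)·9 ≈ 38.1838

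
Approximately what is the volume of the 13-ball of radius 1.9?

Volume = π^{13/2}·(1.9)^13/Γ(15/2) ≈ 3829.47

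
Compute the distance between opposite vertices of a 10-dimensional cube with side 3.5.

Diagonal = √10 · 3.5 ≈ 11.068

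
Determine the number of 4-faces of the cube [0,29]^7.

f_4(7-cube) = (7 choose 4) · 2^3 = 280.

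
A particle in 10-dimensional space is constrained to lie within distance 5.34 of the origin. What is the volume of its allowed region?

V_10(5.34) = π^(10/2) · (5.34)^10 / Γ(10/2 + 1) ≈ 4.80818e+07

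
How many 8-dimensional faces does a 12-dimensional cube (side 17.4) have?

Number of 8-faces = C(12,8) · 2^(12-8) = 495 · 16 = 7920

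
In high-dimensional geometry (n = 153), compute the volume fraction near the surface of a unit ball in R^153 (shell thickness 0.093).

1 - (1-0.093)^153 ≈ 0.9999996735 ≈ 99.999967%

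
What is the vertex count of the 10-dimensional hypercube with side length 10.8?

An n-cube has 2^n vertices; for n = 10 that is 2^10 = 1024.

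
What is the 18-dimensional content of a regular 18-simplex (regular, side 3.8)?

Volume = 3.8^18 · √(19/2^18) / 18! ≈ 3.6297e-08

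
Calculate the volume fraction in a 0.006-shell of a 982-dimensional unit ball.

Shell fraction = 1 - (1-0.006)^982 ≈ 0.997287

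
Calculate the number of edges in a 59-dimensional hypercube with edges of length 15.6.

Number of 1-faces = C(59,1)·2^(59-1) = 59·288230376151711744 = 17005592192950992896.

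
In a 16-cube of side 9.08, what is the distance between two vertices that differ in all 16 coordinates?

The space diagonal of an n-cube of side s is s√n. Here 9.08·√16 = 36.32.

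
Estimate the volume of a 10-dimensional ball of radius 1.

V_10(1) = π^(10/2) · (1)^10 / Γ(10/2 + 1) = π^5/120 ≈ 2.55016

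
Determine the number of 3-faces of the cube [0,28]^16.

An n-cube has C(n,k)·2^(n-k) k-faces. Here C(16,3)·2^13 = 560·8192 = 4587520.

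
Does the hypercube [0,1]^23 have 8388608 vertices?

True. The 23-cube has 2^23 = 8388608 vertices.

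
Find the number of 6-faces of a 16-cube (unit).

An n-cube has C(n,k)·2^(n-k) k-faces. Here C(16,6)·2^10 = 8008·1024 = 8200192.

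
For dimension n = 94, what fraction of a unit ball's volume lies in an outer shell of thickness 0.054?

1 - (1-0.054)^94 ≈ 0.994583 ≈ 99.46%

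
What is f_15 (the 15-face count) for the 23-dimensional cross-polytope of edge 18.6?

Each 15-face is the convex hull of 16 vertices, one chosen as ±e_i from each of 16 distinct axes: 2^16·C(23,16) = 16066609152.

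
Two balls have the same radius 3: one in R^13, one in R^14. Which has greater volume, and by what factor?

V_13(3) ≈ 1.45184e+06, V_14(3) ≈ 2.86626e+06. The 14-ball is larger by a factor of 1.974.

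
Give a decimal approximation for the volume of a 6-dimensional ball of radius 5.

V_6(5) = π^(6/2) · (5)^6 / Γ(6/2 + 1) = 15625·π^3/6 ≈ 80745.5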